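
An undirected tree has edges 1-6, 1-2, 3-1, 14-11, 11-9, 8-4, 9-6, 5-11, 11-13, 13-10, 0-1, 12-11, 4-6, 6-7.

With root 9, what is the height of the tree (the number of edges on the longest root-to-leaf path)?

A deepest node is 10, reached by 9 – 11 – 13 – 10.
That path has 3 edges, so the height is 3.

3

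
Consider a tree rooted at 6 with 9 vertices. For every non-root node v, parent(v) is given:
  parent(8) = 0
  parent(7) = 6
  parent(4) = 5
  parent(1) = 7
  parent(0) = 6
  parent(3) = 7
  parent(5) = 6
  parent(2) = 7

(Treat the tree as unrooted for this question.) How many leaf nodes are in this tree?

Degree-1 nodes: 1, 2, 3, 4, 8 — 5 of them.

5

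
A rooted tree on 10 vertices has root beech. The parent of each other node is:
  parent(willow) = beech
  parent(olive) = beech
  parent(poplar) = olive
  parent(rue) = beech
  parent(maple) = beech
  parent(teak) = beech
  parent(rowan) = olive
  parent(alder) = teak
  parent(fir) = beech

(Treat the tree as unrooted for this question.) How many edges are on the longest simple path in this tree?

A longest path is alder - teak - beech - olive - poplar, with 4 edges.

4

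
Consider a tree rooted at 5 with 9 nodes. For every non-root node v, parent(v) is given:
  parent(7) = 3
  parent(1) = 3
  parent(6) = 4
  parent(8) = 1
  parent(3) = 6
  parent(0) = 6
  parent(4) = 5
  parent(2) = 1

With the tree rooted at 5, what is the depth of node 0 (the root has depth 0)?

5–4–6–0 — 3 edges.

3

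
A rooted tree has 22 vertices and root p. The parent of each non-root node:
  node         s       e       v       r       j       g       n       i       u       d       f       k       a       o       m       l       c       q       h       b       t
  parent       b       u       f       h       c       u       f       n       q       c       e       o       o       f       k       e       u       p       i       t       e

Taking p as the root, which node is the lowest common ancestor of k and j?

u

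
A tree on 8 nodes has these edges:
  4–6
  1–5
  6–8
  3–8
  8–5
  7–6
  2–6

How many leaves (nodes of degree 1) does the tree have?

The leaves are 1, 2, 3, 4, 7.
That is 5 leaves.

5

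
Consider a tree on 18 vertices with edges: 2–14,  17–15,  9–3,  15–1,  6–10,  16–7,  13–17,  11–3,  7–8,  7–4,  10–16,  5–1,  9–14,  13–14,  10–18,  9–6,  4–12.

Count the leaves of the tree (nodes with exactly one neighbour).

Degree-1 nodes: 2, 5, 8, 11, 12, 18 — 6 of them.

6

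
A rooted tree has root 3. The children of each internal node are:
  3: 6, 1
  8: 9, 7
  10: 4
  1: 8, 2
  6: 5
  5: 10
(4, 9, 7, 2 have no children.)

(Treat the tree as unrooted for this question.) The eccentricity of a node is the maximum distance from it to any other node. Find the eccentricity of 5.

5

Distances from 5 peak at 5, attained at 9 (7 also at distance 5).
5-6-3-1-8-9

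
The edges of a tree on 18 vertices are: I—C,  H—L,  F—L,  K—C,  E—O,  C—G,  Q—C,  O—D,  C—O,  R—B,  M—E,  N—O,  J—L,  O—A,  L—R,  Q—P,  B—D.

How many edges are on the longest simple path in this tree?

BFS from H reaches P last, at distance 8; BFS from P confirms no node is farther.
Path: H–L–R–B–D–O–C–Q–P.

8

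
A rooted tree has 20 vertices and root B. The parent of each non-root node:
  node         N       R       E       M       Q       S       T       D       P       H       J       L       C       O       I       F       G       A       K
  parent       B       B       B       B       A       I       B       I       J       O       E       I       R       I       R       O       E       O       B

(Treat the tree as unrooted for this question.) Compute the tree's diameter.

8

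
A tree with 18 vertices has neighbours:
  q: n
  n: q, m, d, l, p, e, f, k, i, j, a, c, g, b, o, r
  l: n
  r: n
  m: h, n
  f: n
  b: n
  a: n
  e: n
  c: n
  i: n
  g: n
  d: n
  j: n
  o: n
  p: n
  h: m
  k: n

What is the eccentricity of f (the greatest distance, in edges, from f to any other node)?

The node farthest from f is h, via f–n–m–h — 3 edges.

3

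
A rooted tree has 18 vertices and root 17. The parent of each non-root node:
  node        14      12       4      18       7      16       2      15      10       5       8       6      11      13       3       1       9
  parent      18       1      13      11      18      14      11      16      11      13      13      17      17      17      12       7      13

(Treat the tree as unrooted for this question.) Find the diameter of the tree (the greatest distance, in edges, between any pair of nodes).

8

A longest path is 3-12-1-7-18-11-17-13-9, with 8 edges.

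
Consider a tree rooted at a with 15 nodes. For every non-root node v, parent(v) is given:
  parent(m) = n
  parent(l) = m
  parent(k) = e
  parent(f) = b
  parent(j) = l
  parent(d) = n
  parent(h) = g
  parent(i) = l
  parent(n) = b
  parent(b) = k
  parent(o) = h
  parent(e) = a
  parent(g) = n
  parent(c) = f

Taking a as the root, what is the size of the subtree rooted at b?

Descendants of b (including itself): b, n, f, d, m, g, c, l, h, i, j, o. That's 12.

12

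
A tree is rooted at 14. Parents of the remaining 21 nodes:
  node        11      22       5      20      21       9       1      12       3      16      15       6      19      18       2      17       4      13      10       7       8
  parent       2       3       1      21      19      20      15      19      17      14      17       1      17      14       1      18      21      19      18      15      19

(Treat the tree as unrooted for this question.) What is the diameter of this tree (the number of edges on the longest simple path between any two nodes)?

8

A longest path is 9 - 20 - 21 - 19 - 17 - 15 - 1 - 2 - 11, with 8 edges.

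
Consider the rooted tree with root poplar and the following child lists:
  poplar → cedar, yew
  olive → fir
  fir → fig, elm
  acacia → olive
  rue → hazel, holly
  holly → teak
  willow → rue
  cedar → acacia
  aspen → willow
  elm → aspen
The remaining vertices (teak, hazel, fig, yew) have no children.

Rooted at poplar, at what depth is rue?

8

Climbing from rue to the root: rue–willow–aspen–elm–fir–olive–acacia–cedar–poplar. That's 8 steps.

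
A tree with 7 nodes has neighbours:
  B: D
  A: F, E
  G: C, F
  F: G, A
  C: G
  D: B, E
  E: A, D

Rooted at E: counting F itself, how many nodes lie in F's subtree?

The subtree rooted at F contains: F, G, C — 3 nodes.

3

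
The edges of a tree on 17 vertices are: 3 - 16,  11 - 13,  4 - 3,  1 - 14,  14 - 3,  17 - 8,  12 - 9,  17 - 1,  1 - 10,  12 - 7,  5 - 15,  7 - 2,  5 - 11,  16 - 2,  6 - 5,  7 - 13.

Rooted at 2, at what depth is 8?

6

Climbing from 8 to the root: 8 → 17 → 1 → 14 → 3 → 16 → 2. That's 6 steps.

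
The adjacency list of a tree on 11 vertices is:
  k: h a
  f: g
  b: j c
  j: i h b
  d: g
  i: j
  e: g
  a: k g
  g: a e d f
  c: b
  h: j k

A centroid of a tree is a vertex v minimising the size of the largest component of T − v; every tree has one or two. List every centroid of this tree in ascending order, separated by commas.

k

Delete k: the remaining components have sizes 5, 5. Max 5 ≤ 5, so k is a centroid.
Every other node leaves some component of size > 5, so the centroid is unique.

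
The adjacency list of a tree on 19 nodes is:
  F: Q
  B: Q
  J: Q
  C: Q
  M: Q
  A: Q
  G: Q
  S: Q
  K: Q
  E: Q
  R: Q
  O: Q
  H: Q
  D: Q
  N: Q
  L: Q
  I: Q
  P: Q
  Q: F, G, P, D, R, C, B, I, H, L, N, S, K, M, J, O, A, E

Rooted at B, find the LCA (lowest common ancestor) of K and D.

Ancestors of K (toward the root): K, Q, B.
Ancestors of D: D, Q, B.
The deepest node appearing in both lists is Q.

Q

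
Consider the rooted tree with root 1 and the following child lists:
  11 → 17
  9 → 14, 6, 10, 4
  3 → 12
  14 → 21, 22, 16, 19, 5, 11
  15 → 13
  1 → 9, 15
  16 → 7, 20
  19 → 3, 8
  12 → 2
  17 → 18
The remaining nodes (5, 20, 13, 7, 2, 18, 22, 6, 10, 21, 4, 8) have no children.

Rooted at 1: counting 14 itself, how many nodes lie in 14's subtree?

15

The subtree rooted at 14 contains: 14, 11, 19, 16, 5, 21, 22, 17, 8, 3, 20, 7, 18, 12, 2 — 15 nodes.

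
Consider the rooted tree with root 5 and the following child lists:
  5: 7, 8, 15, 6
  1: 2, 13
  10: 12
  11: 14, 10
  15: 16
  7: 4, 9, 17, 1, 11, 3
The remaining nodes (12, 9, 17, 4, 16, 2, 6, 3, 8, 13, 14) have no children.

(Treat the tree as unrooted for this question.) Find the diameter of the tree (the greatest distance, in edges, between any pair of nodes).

6

BFS from 12 reaches 16 last, at distance 6; BFS from 16 confirms no node is farther.
Path: 12-10-11-7-5-15-16.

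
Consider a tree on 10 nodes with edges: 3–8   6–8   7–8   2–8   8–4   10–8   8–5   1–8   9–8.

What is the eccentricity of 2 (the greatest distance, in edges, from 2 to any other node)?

Distances from 2 peak at 2, attained at 1 (10, 9, 7, 4, 6, 3, 5 also at distance 2).
2 – 8 – 1

2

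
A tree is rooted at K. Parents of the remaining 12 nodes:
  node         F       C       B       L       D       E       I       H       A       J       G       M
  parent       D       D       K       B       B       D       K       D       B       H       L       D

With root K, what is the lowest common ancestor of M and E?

Path M→root: M D B K; path E→root: E D B K.
First common node: D.

D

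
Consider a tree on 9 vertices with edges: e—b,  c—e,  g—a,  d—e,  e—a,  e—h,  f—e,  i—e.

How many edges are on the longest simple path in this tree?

A longest path is g–a–e–f, with 3 edges.

3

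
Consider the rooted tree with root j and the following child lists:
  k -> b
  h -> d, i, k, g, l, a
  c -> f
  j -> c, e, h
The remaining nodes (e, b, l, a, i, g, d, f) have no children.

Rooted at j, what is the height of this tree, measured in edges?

A deepest node is b, reached by j-h-k-b.
That path has 3 edges, so the height is 3.

3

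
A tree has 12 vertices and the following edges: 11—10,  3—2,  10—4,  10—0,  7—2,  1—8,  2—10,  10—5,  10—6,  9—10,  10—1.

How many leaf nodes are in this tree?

Degree-1 nodes: 0, 3, 4, 5, 6, 7, 8, 9, 11 — 9 of them.

9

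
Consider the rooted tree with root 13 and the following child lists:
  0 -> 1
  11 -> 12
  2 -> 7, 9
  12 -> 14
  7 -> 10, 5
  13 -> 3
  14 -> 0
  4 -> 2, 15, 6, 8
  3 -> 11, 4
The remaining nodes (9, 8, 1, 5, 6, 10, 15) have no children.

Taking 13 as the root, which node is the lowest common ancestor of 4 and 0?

3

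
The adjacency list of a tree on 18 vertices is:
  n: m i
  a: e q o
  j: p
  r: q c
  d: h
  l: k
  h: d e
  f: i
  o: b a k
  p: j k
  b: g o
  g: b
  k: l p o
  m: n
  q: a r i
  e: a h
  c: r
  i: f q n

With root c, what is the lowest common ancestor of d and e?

Path d→root: d h e a q r c; path e→root: e a q r c.
First common node: e.

e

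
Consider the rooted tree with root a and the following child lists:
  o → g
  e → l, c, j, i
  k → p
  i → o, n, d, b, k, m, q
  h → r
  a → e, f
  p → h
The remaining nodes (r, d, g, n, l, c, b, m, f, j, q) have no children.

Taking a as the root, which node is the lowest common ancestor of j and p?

e

Path j→root: j e a; path p→root: p k i e a.
First common node: e.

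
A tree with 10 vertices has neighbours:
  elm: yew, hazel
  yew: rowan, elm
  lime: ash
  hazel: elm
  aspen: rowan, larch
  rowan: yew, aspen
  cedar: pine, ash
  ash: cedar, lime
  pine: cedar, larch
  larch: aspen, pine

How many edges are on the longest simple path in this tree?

A longest path is hazel - elm - yew - rowan - aspen - larch - pine - cedar - ash - lime, with 9 edges.

9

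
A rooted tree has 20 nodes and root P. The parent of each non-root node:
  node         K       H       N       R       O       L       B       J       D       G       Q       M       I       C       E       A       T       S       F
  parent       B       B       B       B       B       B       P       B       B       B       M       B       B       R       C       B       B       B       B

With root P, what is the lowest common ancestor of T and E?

B

Path T→root: T B P; path E→root: E C R B P.
First common node: B.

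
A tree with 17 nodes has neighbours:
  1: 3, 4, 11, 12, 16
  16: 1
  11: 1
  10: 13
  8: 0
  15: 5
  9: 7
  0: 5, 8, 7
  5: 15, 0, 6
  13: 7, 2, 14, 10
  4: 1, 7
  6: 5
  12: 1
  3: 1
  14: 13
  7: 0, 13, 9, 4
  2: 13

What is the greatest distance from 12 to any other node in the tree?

6

Distances from 12 peak at 6, attained at 15 (6 also at distance 6).
12-1-4-7-0-5-15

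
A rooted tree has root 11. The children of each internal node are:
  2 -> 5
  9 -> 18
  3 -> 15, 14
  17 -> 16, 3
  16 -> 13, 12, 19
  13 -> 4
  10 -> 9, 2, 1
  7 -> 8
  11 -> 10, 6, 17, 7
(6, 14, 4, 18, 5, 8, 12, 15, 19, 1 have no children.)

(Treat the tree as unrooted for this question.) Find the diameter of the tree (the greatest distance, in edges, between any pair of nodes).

7

Starting from 4, a farthest node is 18 at distance 7.
One longest path: 4 - 13 - 16 - 17 - 11 - 10 - 9 - 18.
So the diameter is 7.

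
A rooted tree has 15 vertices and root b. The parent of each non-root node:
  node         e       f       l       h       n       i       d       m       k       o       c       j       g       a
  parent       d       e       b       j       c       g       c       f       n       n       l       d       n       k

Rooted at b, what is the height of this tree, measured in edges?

6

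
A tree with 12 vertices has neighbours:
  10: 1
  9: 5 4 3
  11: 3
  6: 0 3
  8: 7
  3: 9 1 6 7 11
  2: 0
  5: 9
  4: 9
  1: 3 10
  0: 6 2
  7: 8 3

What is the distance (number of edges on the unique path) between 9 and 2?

4

Walking from 9: 9 – 3 – 6 – 0 – 2. Length 4.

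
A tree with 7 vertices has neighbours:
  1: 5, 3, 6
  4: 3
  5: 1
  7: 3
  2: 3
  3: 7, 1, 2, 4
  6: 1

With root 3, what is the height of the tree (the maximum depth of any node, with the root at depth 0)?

2

A deepest node is 5, reached by 3–1–5.
That path has 2 edges, so the height is 2.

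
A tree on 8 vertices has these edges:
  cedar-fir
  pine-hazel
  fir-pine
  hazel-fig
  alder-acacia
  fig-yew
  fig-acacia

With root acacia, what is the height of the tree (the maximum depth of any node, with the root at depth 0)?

5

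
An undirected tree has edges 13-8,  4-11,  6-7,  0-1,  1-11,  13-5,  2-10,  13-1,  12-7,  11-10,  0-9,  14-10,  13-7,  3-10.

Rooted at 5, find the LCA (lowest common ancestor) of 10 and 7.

Path 10→root: 10 11 1 13 5; path 7→root: 7 13 5.
First common node: 13.

13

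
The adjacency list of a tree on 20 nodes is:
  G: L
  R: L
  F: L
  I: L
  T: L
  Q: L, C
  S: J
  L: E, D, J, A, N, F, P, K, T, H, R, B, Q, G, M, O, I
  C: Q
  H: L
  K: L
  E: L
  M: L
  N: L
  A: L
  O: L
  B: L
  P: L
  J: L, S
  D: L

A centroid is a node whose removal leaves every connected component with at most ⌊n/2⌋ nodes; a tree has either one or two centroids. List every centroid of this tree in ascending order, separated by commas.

Removing L splits the tree into components of sizes 2, 2, 1, 1, 1, 1, 1, 1, 1, 1, 1, 1, 1, 1, 1, 1, 1; the largest is 2 ≤ ⌊20/2⌋ = 10.
Every other node leaves some component of size > 10, so the centroid is unique.

L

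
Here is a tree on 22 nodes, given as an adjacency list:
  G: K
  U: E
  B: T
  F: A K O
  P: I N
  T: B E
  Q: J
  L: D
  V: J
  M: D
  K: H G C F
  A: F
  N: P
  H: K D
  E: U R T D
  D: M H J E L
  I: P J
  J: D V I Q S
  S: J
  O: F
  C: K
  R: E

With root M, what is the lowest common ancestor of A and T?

A's ancestor chain is A, F, K, H, D, M and T's is T, E, D, M; they first meet at D.

D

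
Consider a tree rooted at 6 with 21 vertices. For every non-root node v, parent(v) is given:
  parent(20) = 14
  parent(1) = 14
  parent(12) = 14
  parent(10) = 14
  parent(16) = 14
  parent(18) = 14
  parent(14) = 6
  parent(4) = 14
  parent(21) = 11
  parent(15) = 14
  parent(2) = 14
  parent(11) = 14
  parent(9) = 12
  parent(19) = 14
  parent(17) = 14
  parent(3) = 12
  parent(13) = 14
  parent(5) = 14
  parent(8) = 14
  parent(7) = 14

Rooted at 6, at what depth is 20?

2

Path from 6 to 20: 6 → 14 → 20, which has 2 edges.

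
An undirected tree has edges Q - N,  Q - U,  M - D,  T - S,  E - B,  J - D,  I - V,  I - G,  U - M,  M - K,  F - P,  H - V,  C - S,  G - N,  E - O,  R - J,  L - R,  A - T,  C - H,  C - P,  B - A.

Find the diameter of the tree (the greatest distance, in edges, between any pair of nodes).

BFS from L reaches O last, at distance 18; BFS from O confirms no node is farther.
Path: L – R – J – D – M – U – Q – N – G – I – V – H – C – S – T – A – B – E – O.

18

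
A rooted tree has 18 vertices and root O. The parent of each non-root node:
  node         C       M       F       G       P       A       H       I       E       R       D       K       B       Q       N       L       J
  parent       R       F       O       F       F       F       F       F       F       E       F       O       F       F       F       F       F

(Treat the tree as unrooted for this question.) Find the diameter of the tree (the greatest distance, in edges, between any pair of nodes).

5

A longest path is C–R–E–F–O–K, with 5 edges.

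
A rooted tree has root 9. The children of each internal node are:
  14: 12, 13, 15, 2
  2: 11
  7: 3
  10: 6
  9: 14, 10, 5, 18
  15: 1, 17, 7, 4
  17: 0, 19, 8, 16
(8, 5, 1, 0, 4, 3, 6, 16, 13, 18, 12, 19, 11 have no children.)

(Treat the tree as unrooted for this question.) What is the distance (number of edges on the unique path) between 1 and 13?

3

The path is 1–15–14–13, which has 3 edges.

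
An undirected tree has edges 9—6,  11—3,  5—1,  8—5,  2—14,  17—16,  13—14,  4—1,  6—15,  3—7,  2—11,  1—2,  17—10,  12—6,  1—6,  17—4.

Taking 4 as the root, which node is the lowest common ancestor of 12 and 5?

1

12's ancestor chain is 12, 6, 1, 4 and 5's is 5, 1, 4; they first meet at 1.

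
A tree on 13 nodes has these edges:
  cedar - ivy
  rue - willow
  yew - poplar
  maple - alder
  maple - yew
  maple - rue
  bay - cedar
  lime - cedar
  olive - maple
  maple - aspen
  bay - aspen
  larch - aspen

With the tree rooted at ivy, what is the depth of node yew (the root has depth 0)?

5

Climbing from yew to the root: yew – maple – aspen – bay – cedar – ivy. That's 5 steps.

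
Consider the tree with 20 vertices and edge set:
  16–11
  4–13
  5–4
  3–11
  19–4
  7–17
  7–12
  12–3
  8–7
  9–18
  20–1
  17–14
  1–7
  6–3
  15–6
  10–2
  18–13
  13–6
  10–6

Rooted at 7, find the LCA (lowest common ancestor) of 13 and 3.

Path 13→root: 13 6 3 12 7; path 3→root: 3 12 7.
First common node: 3.

3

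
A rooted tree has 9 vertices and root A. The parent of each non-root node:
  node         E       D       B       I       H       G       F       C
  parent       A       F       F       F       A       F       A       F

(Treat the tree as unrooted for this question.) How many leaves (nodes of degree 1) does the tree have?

7

The leaves are B, C, D, E, G, H, I.
That is 7 leaves.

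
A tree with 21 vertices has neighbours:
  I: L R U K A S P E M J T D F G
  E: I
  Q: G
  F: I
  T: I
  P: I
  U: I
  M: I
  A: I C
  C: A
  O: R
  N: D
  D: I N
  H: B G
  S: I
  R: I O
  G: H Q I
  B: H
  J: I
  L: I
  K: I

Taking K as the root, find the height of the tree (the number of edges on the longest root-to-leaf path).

4

A deepest node is B, reached by K → I → G → H → B.
That path has 4 edges, so the height is 4.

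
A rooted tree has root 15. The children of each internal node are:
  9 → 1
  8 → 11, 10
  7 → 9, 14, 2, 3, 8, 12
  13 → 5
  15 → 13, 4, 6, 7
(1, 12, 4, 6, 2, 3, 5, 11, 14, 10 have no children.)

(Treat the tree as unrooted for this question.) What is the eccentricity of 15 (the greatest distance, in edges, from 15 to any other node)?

Distances from 15 peak at 3, attained at 11 (10, 1 also at distance 3).
15 – 7 – 8 – 11

3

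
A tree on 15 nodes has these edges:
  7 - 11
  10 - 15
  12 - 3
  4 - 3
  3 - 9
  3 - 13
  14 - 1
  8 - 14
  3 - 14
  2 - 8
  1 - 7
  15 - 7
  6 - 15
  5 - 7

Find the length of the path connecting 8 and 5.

8 – 14 – 1 – 7 – 5: 4 edges.

4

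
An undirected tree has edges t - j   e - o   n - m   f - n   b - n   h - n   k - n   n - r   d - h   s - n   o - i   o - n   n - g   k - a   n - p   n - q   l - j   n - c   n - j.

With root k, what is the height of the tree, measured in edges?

l sits deepest: k – n – j – l — 3 edges from the root.

3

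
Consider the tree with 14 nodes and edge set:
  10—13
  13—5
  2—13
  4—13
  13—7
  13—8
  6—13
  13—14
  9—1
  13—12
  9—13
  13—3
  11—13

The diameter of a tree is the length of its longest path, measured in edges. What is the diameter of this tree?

3

Starting from 1, a farthest node is 5 at distance 3.
One longest path: 1 - 9 - 13 - 5.
So the diameter is 3.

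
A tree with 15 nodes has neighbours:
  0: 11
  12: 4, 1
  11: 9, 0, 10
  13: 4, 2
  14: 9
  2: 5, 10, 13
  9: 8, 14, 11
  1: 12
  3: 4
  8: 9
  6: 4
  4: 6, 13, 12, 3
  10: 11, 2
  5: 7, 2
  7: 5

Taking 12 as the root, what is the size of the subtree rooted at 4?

Descendants of 4 (including itself): 4, 13, 3, 6, 2, 5, 10, 7, 11, 9, 0, 14, 8. That's 13.

13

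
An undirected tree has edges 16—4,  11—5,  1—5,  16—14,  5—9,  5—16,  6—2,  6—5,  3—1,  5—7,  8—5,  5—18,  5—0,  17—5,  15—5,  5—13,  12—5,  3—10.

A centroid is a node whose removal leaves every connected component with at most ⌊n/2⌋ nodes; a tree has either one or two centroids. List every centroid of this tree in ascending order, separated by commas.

5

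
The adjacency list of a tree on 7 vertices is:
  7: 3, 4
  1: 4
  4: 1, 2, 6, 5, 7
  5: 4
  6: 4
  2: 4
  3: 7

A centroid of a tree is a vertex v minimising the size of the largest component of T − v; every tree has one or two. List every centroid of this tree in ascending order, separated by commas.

4

Removing 4 splits the tree into components of sizes 2, 1, 1, 1, 1; the largest is 2 ≤ ⌊7/2⌋ = 3.
No neighbour of 4 does as well, so 4 is the unique centroid.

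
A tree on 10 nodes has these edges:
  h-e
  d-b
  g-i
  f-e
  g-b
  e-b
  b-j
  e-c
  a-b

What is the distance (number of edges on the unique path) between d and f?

3

d - b - e - f: 3 edges.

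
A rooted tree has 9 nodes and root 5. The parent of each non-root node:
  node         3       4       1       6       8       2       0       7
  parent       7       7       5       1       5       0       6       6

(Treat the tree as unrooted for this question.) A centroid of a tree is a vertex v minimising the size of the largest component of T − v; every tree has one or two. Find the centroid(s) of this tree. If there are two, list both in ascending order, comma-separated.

6

Removing 6 splits the tree into components of sizes 3, 3, 2; the largest is 3 ≤ ⌊9/2⌋ = 4.
No neighbour of 6 does as well, so 6 is the unique centroid.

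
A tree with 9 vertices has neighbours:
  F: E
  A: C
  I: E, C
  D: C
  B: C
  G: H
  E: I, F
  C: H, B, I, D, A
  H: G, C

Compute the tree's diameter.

5

A longest path is G – H – C – I – E – F, with 5 edges.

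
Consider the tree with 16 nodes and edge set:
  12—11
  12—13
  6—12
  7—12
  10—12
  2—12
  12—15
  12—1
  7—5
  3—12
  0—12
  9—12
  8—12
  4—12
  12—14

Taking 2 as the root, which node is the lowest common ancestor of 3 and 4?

Ancestors of 3 (toward the root): 3, 12, 2.
Ancestors of 4: 4, 12, 2.
The deepest node appearing in both lists is 12.

12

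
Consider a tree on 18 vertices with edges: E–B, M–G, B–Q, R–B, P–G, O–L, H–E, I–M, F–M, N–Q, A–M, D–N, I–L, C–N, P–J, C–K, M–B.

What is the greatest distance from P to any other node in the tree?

A farthest node from P is K.
The path P–G–M–B–Q–N–C–K has 7 edges.

7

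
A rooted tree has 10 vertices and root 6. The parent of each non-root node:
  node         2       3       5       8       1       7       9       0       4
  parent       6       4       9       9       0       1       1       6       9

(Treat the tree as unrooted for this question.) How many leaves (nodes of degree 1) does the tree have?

Exactly 5 nodes have a single neighbour: 2, 3, 5, 7, 8.

5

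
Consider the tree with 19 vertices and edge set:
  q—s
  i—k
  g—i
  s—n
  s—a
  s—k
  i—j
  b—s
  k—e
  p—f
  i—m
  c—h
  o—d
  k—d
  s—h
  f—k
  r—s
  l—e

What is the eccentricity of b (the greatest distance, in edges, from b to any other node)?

4

A farthest node from b is m (p, g, j, o, l also at distance 4).
The path b – s – k – i – m has 4 edges.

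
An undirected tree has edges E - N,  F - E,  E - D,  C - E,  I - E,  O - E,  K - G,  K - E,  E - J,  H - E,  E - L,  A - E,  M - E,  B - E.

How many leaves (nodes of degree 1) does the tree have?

13

Exactly 13 nodes have a single neighbour: A, B, C, D, F, G, H, I, J, L, M, N, O.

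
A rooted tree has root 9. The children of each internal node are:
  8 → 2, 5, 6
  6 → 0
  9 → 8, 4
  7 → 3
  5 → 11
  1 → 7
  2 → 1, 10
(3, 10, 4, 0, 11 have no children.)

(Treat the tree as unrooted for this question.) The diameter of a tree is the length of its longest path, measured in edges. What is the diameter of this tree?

A longest path is 3 - 7 - 1 - 2 - 8 - 5 - 11, with 6 edges.

6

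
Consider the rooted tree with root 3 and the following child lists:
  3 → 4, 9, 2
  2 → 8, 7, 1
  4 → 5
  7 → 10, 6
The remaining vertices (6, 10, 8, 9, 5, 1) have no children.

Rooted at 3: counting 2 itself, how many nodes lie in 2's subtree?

6

2's subtree: {2, 1, 7, 8, 6, 10}, size 6.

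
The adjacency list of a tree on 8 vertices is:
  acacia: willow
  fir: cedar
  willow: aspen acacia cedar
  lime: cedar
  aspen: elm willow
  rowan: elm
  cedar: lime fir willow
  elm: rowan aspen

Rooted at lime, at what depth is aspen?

3

Path from lime to aspen: lime–cedar–willow–aspen, which has 3 edges.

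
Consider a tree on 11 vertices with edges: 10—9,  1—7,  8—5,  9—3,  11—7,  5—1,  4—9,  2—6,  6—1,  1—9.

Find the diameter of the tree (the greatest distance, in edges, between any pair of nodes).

4

Starting from 11, a farthest node is 8 at distance 4.
One longest path: 11 – 7 – 1 – 5 – 8.
So the diameter is 4.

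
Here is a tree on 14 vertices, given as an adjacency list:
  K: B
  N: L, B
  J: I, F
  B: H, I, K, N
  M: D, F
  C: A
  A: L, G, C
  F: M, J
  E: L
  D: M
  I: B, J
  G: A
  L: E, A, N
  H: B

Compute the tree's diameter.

BFS from G reaches D last, at distance 9; BFS from D confirms no node is farther.
Path: G – A – L – N – B – I – J – F – M – D.

9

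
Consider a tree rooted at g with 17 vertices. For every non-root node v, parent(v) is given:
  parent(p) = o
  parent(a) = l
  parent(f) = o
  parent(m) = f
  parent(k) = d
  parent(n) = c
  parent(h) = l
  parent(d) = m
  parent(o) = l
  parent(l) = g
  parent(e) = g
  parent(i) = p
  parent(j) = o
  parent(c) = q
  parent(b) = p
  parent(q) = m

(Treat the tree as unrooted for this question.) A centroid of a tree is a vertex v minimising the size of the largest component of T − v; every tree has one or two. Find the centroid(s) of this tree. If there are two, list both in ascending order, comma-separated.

If o is removed the pieces have sizes 7, 5, 3, 1, all ≤ ⌊17/2⌋ = 8.
No neighbour of o does as well, so o is the unique centroid.

o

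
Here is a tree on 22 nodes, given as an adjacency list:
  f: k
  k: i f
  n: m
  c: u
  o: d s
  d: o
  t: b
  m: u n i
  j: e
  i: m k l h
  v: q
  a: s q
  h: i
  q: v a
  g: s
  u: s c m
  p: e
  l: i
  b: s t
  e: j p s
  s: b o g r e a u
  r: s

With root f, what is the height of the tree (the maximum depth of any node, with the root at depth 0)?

8

A deepest node is v, reached by f → k → i → m → u → s → a → q → v.
That path has 8 edges, so the height is 8.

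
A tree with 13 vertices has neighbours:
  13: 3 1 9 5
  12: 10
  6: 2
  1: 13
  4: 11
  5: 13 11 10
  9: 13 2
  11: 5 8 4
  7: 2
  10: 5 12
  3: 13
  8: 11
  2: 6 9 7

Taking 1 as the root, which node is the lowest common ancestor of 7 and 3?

Path 7→root: 7 2 9 13 1; path 3→root: 3 13 1.
First common node: 13.

13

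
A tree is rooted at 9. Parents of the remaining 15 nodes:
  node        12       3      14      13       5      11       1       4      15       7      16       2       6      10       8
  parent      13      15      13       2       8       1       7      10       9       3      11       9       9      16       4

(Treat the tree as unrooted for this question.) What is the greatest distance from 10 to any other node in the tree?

A farthest node from 10 is 14 (12 also at distance 10).
The path 10-16-11-1-7-3-15-9-2-13-14 has 10 edges.

10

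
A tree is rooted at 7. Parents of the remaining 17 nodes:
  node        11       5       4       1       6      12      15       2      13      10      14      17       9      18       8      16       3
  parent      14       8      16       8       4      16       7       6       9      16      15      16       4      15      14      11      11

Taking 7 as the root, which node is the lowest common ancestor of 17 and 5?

14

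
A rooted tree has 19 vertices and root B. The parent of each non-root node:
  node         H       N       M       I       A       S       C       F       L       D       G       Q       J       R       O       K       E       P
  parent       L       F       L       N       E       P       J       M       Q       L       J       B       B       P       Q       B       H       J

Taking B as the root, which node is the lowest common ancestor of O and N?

Q

Ancestors of O (toward the root): O, Q, B.
Ancestors of N: N, F, M, L, Q, B.
The deepest node appearing in both lists is Q.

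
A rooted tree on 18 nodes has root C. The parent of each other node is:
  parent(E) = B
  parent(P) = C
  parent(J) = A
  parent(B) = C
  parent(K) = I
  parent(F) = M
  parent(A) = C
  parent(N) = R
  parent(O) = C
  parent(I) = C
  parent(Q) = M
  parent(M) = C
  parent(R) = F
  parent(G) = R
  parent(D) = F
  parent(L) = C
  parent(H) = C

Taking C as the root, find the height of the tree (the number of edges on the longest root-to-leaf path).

G sits deepest: C-M-F-R-G — 4 edges from the root.

4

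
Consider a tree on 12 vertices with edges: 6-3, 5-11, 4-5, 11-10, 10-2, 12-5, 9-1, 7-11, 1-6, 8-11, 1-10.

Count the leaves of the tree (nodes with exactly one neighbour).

7

Exactly 7 nodes have a single neighbour: 2, 3, 4, 7, 8, 9, 12.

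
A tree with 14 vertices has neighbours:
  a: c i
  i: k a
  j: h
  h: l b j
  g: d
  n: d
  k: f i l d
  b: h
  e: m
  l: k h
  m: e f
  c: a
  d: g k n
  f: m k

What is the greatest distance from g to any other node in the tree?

5

A farthest node from g is e (j, b, c also at distance 5).
The path g – d – k – f – m – e has 5 edges.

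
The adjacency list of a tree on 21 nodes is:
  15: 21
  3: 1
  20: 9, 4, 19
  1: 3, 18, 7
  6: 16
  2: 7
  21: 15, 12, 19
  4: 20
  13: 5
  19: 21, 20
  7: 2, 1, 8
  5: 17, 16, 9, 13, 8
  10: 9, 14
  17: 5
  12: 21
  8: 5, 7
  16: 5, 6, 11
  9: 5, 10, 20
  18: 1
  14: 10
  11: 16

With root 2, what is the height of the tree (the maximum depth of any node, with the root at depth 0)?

A deepest node is 15, reached by 2–7–8–5–9–20–19–21–15.
That path has 8 edges, so the height is 8.

8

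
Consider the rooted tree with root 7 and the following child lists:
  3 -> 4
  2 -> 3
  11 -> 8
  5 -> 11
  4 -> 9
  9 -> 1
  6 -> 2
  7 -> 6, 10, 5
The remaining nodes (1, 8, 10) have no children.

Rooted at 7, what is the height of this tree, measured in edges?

6

A deepest node is 1, reached by 7–6–2–3–4–9–1.
That path has 6 edges, so the height is 6.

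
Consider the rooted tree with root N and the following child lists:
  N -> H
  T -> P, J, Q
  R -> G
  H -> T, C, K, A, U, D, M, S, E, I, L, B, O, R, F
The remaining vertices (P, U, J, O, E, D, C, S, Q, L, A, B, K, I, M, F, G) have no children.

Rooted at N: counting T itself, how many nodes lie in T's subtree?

Descendants of T (including itself): T, J, P, Q. That's 4.

4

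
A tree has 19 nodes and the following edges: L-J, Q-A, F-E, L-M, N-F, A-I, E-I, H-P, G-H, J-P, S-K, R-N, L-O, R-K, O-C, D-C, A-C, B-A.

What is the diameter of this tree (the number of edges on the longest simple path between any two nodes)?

BFS from G reaches S last, at distance 14; BFS from S confirms no node is farther.
Path: G – H – P – J – L – O – C – A – I – E – F – N – R – K – S.

14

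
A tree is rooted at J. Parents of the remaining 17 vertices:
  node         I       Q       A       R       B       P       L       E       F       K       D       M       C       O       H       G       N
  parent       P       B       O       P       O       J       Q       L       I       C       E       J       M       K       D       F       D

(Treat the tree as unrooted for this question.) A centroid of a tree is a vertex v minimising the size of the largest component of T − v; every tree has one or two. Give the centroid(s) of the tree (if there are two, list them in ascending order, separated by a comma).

K, O

Delete K: the remaining components have sizes 9, 8. Max 9 ≤ 9, so K is a centroid.
O is adjacent to K and is also a centroid (the largest component after removing it is likewise 9).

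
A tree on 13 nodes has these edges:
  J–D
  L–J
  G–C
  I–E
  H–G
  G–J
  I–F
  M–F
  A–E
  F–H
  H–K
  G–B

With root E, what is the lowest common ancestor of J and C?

G

J's ancestor chain is J, G, H, F, I, E and C's is C, G, H, F, I, E; they first meet at G.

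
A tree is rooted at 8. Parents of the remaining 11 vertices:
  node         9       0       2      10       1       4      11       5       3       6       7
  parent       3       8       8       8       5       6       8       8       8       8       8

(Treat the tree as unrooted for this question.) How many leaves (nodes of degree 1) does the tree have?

Degree-1 nodes: 0, 1, 2, 4, 7, 9, 10, 11 — 8 of them.

8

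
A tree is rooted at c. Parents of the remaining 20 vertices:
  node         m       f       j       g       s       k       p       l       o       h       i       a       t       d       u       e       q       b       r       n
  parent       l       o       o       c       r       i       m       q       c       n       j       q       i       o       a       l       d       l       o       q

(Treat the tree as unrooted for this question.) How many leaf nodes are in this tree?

10

The leaves are b, e, f, g, h, k, p, s, t, u.
That is 10 leaves.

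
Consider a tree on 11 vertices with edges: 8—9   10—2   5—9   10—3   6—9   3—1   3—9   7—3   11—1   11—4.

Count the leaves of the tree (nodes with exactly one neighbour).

Exactly 6 nodes have a single neighbour: 2, 4, 5, 6, 7, 8.

6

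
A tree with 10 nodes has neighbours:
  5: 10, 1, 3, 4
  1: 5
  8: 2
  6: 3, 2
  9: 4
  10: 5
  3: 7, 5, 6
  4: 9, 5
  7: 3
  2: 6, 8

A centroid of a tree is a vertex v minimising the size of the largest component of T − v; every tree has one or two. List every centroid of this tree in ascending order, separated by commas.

Delete 3: the remaining components have sizes 5, 3, 1. Max 5 ≤ 5, so 3 is a centroid.
5 is adjacent to 3 and is also a centroid (the largest component after removing it is likewise 5).

3, 5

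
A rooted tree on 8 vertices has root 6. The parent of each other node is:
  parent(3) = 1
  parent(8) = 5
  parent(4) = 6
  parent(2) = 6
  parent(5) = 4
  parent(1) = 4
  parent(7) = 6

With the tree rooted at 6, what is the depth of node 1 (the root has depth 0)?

6 → 4 → 1 — 2 edges.

2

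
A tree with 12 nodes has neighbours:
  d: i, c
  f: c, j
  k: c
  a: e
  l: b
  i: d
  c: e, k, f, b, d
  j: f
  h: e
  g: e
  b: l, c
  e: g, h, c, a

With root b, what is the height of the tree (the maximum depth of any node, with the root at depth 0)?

A deepest node is a, reached by b-c-e-a.
That path has 3 edges, so the height is 3.

3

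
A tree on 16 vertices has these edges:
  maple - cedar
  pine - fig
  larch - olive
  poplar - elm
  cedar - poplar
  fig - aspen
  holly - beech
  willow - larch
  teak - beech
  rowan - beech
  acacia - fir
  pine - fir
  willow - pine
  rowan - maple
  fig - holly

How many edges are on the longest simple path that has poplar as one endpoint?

10

Distances from poplar peak at 10, attained at olive.
poplar-cedar-maple-rowan-beech-holly-fig-pine-willow-larch-olive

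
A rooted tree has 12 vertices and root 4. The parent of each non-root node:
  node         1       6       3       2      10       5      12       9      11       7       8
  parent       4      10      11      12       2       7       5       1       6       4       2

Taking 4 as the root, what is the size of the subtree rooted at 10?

4

The subtree rooted at 10 contains: 10, 6, 11, 3 — 4 nodes.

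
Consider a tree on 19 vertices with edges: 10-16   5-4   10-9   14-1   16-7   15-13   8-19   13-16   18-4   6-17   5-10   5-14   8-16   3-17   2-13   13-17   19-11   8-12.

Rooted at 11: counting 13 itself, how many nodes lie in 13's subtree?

6

13's subtree: {13, 17, 15, 2, 3, 6}, size 6.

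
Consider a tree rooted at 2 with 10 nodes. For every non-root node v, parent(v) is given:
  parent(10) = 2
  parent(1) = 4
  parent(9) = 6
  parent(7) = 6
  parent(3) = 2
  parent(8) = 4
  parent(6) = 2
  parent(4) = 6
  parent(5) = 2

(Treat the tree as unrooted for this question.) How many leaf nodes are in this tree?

7

Exactly 7 nodes have a single neighbour: 1, 3, 5, 7, 8, 9, 10.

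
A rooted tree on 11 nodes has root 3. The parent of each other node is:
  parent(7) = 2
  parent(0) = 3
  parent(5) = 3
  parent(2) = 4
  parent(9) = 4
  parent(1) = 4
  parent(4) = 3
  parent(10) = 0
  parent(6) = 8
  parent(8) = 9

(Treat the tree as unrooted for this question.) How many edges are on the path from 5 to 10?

3

The path is 5 – 3 – 0 – 10, which has 3 edges.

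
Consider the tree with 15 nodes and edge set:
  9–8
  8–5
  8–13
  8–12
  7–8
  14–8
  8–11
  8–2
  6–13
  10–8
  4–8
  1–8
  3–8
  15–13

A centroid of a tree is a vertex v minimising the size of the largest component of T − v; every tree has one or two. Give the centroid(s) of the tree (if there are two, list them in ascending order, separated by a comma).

8

Removing 8 splits the tree into components of sizes 3, 1, 1, 1, 1, 1, 1, 1, 1, 1, 1, 1; the largest is 3 ≤ ⌊15/2⌋ = 7.
No neighbour of 8 does as well, so 8 is the unique centroid.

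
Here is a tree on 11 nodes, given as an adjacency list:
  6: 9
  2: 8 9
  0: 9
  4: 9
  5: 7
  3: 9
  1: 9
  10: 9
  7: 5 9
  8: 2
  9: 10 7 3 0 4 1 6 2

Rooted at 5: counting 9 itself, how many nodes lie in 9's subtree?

9

Descendants of 9 (including itself): 9, 6, 3, 0, 1, 2, 10, 4, 8. That's 9.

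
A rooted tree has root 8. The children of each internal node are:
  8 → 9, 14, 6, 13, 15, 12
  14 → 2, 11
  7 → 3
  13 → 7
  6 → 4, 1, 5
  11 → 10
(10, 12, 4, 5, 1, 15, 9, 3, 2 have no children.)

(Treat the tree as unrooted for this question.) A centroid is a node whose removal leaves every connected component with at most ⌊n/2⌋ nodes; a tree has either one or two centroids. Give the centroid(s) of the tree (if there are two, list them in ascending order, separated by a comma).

Removing 8 splits the tree into components of sizes 4, 4, 3, 1, 1, 1; the largest is 4 ≤ ⌊15/2⌋ = 7.
No neighbour of 8 does as well, so 8 is the unique centroid.

8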